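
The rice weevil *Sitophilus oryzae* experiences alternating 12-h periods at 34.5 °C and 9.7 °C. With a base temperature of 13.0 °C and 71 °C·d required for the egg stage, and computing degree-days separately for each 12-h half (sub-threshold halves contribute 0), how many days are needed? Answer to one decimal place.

6.6 days

Day half: max(0, 34.5 − 13.0) × 0.5 = 21.5 × 0.5 = 10.75 DD.
Night half: max(0, 9.7 − 13.0) × 0.5 = 0.0 × 0.5 = 0.00 DD.
Per 24 h: 10.75 DD/day.
Duration = 71 / 10.75 = 6.605 ≈ 6.6 days.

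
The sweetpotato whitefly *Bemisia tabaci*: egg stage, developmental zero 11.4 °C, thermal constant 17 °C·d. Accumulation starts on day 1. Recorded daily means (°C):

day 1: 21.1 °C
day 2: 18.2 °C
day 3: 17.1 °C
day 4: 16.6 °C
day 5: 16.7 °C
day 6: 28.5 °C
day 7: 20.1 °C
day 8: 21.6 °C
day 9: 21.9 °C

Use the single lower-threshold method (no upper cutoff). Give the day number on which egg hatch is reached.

Daily DD above 11.4 °C: 9.7, 6.8, 5.7, 5.2, 5.3, 17.1, 8.7, 10.2, 10.5.
Cumulative: 9.7, 16.5, 22.2, 27.4, 32.7, 49.8, 58.5, 68.7, 79.2.
The total first reaches 17 DD on day 3.

day 3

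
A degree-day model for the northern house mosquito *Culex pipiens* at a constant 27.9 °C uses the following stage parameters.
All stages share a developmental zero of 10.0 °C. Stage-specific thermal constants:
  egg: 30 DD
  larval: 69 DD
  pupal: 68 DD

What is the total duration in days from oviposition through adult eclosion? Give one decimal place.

Daily accumulation at 27.9 °C = 27.9 − 10.0 = 17.9 DD/day.
Total K = 30 + 69 + 68 = 167 DD.
Total duration = 167 / 17.9 = 9.330 ≈ 9.3 days.

9.3 days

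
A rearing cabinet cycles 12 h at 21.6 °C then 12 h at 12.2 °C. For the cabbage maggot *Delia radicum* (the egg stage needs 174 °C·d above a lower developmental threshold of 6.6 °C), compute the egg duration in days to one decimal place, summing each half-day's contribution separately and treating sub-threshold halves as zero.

16.9 days

Day half: max(0, 21.6 − 6.6) × 0.5 = 15.0 × 0.5 = 7.50 DD.
Night half: max(0, 12.2 − 6.6) × 0.5 = 5.6 × 0.5 = 2.80 DD.
Per 24 h: 10.30 DD/day.
Duration = 174 / 10.30 = 16.893 ≈ 16.9 days.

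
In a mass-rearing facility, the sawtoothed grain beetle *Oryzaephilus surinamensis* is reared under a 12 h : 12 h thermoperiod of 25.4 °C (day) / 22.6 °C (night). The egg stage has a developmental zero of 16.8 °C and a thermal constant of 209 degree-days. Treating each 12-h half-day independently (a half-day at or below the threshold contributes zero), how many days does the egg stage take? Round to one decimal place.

Day half: max(0, 25.4 − 16.8) × 0.5 = 8.6 × 0.5 = 4.30 DD.
Night half: max(0, 22.6 − 16.8) × 0.5 = 5.8 × 0.5 = 2.90 DD.
Per 24 h: 7.20 DD/day.
Duration = 209 / 7.20 = 29.028 ≈ 29.0 days.

29.0 days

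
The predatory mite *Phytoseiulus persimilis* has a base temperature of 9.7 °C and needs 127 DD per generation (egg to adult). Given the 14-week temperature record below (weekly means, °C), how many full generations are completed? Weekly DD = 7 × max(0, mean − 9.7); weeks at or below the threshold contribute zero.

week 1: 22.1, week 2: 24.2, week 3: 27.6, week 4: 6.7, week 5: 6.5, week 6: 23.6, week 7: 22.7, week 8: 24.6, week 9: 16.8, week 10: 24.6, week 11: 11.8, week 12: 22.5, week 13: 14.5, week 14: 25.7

7 generations

Weekly DD (7 × max(0, T̄ − 9.7)): 86.8, 101.5, 125.3, 0.0, 0.0, 97.3, 91.0, 104.3, 49.7, 104.3, 14.7, 89.6, 33.6, 112.0.
Season total = 1010.1 DD.
Complete generations = ⌊1010.1 / 127⌋ = 7.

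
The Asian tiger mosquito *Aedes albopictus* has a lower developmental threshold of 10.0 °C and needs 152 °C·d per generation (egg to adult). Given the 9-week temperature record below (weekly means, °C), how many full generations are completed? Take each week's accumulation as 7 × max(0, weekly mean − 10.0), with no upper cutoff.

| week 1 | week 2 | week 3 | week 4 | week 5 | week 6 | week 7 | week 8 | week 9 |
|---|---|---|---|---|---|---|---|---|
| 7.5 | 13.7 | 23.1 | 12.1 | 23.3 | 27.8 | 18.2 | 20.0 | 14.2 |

Weekly DD (7 × max(0, T̄ − 10.0)): 0.0, 25.9, 91.7, 14.7, 93.1, 124.6, 57.4, 70.0, 29.4.
Season total = 506.8 DD.
Complete generations = ⌊506.8 / 152⌋ = 3.

3 generations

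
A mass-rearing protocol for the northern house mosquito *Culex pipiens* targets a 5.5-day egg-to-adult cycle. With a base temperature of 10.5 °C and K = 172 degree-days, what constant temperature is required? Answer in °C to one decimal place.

41.8 °C

Required daily accumulation = 172 / 5.5 = 31.273 DD/day.
T = T_base + 31.273 = 10.5 + 31.273 = 41.773 ≈ 41.8 °C.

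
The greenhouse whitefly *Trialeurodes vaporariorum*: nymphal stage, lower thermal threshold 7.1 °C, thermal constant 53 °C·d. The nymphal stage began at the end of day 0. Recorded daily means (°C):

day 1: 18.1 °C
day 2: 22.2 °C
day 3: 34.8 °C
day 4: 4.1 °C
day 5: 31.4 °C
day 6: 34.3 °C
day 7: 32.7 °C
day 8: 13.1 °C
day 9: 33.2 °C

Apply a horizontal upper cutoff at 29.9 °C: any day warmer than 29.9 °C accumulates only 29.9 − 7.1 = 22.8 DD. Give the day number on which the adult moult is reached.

day 5

Daily DD above 7.1 °C (capped at 22.8): 11.0, 15.1, 22.8, 0.0, 22.8, 22.8, 22.8, 6.0, 22.8.
Cumulative: 11.0, 26.1, 48.9, 48.9, 71.7, 94.5, 117.3, 123.3, 146.1.
The total first reaches 53 DD on day 5.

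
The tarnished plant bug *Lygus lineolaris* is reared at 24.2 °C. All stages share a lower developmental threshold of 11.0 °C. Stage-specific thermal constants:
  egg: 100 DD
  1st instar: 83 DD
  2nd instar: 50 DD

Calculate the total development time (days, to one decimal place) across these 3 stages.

17.7 days

Daily accumulation at 24.2 °C = 24.2 − 11.0 = 13.2 DD/day.
Total K = 100 + 83 + 50 = 233 DD.
Total duration = 233 / 13.2 = 17.652 ≈ 17.7 days.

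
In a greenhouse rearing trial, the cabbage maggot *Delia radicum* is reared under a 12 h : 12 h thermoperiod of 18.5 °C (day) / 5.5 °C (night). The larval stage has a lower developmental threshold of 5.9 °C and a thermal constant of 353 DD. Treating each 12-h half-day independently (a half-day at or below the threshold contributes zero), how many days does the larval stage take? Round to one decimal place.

Day half: max(0, 18.5 − 5.9) × 0.5 = 12.6 × 0.5 = 6.30 DD.
Night half: max(0, 5.5 − 5.9) × 0.5 = 0.0 × 0.5 = 0.00 DD.
Per 24 h: 6.30 DD/day.
Duration = 353 / 6.30 = 56.032 ≈ 56.0 days.

56.0 days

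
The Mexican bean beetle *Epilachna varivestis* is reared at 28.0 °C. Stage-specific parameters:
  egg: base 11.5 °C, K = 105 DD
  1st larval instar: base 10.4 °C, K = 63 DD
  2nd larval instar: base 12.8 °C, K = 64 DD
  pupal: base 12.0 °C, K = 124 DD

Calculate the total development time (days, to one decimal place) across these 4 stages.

21.9 days

egg: 105 / (28.0 − 11.5) = 105 / 16.5 = 6.364 d.
1st larval instar: 63 / (28.0 − 10.4) = 63 / 17.6 = 3.580 d.
2nd larval instar: 64 / (28.0 − 12.8) = 64 / 15.2 = 4.211 d.
pupal: 124 / (28.0 − 12.0) = 124 / 16.0 = 7.750 d.
Sum = 21.904 ≈ 21.9 days.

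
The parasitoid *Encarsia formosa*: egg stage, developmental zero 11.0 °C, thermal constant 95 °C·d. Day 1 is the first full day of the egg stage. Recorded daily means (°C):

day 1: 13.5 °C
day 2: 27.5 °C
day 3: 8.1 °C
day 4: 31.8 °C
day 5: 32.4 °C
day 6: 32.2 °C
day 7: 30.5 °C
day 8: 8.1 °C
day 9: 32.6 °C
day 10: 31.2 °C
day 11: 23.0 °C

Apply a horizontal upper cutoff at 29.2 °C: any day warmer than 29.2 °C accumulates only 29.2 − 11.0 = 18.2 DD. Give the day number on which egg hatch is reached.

Daily DD above 11.0 °C (capped at 18.2): 2.5, 16.5, 0.0, 18.2, 18.2, 18.2, 18.2, 0.0, 18.2, 18.2, 12.0.
Cumulative: 2.5, 19.0, 19.0, 37.2, 55.4, 73.6, 91.8, 91.8, 110.0, 128.2, 140.2.
The total first reaches 95 DD on day 9.

day 9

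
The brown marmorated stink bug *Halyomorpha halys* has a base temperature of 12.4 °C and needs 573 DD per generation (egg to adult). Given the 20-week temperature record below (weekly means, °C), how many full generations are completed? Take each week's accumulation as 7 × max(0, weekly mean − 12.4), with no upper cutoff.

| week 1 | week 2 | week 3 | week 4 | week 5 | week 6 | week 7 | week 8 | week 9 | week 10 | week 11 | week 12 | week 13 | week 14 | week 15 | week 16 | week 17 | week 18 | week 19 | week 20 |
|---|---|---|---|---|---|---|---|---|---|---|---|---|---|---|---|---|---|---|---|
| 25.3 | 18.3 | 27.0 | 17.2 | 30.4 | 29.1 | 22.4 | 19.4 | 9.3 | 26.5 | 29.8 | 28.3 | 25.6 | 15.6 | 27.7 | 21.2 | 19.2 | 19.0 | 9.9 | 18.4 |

2 generations

Weekly DD (7 × max(0, T̄ − 12.4)): 90.3, 41.3, 102.2, 33.6, 126.0, 116.9, 70.0, 49.0, 0.0, 98.7, 121.8, 111.3, 92.4, 22.4, 107.1, 61.6, 47.6, 46.2, 0.0, 42.0.
Season total = 1380.4 DD.
Complete generations = ⌊1380.4 / 573⌋ = 2.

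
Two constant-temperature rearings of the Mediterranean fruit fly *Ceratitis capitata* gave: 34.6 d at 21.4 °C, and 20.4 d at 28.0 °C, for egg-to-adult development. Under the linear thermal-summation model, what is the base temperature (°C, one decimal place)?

11.9 °C

Under the model K = D·(T − T_b), so D₁·(T₁ − T_b) = D₂·(T₂ − T_b).
34.6·(21.4 − T_b) = 20.4·(28.0 − T_b)
T_b = (34.6·21.4 − 20.4·28.0) / (34.6 − 20.4) = 169.24 / 14.2 = 11.918 °C ≈ 11.9 °C.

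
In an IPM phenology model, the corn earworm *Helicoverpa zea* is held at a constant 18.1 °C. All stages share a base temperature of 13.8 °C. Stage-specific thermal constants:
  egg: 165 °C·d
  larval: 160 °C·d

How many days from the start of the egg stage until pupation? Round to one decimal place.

Daily accumulation at 18.1 °C = 18.1 − 13.8 = 4.3 DD/day.
Total K = 165 + 160 = 325 DD.
Total duration = 325 / 4.3 = 75.581 ≈ 75.6 days.

75.6 days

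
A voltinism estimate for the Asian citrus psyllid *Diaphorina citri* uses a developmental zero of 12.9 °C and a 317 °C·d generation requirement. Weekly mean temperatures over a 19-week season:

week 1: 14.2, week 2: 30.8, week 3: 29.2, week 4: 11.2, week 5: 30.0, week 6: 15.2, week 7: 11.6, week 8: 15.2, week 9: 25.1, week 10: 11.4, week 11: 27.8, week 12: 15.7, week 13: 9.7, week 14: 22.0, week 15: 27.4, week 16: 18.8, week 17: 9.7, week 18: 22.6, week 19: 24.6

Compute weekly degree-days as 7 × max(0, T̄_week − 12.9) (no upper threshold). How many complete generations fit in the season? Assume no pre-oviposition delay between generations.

3 generations

Weekly DD (7 × max(0, T̄ − 12.9)): 9.1, 125.3, 114.1, 0.0, 119.7, 16.1, 0.0, 16.1, 85.4, 0.0, 104.3, 19.6, 0.0, 63.7, 101.5, 41.3, 0.0, 67.9, 81.9.
Season total = 966.0 DD.
Complete generations = ⌊966.0 / 317⌋ = 3.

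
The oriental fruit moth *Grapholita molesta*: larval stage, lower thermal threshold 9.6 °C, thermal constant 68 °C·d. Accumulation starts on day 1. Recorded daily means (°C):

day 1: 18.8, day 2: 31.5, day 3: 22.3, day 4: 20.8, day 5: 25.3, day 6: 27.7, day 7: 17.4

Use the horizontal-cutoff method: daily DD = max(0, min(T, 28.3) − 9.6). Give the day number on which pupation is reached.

day 6

Daily DD above 9.6 °C (capped at 18.7): 9.2, 18.7, 12.7, 11.2, 15.7, 18.1, 7.8.
Cumulative: 9.2, 27.9, 40.6, 51.8, 67.5, 85.6, 93.4.
The total first reaches 68 DD on day 6.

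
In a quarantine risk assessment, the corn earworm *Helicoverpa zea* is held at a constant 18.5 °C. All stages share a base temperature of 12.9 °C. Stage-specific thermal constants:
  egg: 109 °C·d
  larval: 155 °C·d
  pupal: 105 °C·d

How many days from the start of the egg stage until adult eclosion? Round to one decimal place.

65.9 days

Daily accumulation at 18.5 °C = 18.5 − 12.9 = 5.6 DD/day.
Total K = 109 + 155 + 105 = 369 DD.
Total duration = 369 / 5.6 = 65.893 ≈ 65.9 days.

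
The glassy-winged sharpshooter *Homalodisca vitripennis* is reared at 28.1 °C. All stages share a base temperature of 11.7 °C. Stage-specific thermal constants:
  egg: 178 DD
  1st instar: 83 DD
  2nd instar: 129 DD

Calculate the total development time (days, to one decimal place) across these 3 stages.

Daily accumulation at 28.1 °C = 28.1 − 11.7 = 16.4 DD/day.
Total K = 178 + 83 + 129 = 390 DD.
Total duration = 390 / 16.4 = 23.780 ≈ 23.8 days.

23.8 days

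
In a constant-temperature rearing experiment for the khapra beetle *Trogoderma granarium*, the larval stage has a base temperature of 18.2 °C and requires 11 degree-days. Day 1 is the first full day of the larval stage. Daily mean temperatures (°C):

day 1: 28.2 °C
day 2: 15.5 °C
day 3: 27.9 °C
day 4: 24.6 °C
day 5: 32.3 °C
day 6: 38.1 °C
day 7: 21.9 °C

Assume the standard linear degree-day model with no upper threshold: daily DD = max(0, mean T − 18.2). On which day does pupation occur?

Daily DD above 18.2 °C: 10.0, 0.0, 9.7, 6.4, 14.1, 19.9, 3.7.
Cumulative: 10.0, 10.0, 19.7, 26.1, 40.2, 60.1, 63.8.
The total first reaches 11 DD on day 3.

day 3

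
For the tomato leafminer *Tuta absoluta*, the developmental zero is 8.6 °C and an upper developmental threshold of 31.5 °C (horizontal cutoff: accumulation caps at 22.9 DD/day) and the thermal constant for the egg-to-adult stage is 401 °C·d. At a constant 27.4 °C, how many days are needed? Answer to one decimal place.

Daily accumulation = 27.4 − 8.6 = 18.8 DD/day.
Duration = 401 / 18.8 = 21.330 ≈ 21.3 days.

21.3 days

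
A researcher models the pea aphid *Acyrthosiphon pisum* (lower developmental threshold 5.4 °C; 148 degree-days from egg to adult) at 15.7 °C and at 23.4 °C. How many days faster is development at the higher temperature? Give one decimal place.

6.1 days

At 15.7 °C: 148 / (15.7 − 5.4) = 148 / 10.3 = 14.369 d.
At 23.4 °C: 148 / (23.4 − 5.4) = 148 / 18.0 = 8.222 d.
Difference = |14.369 − 8.222| = 6.147 ≈ 6.1 days.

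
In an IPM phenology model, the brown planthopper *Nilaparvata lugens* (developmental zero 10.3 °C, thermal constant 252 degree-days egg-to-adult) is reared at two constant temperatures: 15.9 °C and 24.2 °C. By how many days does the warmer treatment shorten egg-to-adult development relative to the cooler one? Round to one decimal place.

26.9 days

At 15.9 °C: 252 / (15.9 − 10.3) = 252 / 5.6 = 45.000 d.
At 24.2 °C: 252 / (24.2 − 10.3) = 252 / 13.9 = 18.129 d.
Difference = |45.000 − 18.129| = 26.871 ≈ 26.9 days.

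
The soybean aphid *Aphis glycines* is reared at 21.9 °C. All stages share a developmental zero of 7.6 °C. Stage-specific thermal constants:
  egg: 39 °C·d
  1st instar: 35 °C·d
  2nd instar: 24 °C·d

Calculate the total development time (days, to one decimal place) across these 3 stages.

6.9 days

Daily accumulation at 21.9 °C = 21.9 − 7.6 = 14.3 DD/day.
Total K = 39 + 35 + 24 = 98 DD.
Total duration = 98 / 14.3 = 6.853 ≈ 6.9 days.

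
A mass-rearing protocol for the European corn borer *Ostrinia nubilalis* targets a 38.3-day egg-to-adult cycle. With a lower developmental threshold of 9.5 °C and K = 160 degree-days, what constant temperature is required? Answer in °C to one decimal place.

Required daily accumulation = 160 / 38.3 = 4.178 DD/day.
T = T_base + 4.178 = 9.5 + 4.178 = 13.678 ≈ 13.7 °C.

13.7 °C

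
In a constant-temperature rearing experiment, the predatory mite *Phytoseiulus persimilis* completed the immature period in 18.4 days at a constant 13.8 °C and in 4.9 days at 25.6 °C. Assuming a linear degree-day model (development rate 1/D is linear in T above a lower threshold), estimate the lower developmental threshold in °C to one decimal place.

9.5 °C

Equal thermal constants: D₁(T₁ − T_b) = D₂(T₂ − T_b).
18.4·(13.8 − T_b) = 4.9·(25.6 − T_b)
T_b = (18.4·13.8 − 4.9·25.6) / (18.4 − 4.9) = 128.48 / 13.5 = 9.517 °C ≈ 9.5 °C.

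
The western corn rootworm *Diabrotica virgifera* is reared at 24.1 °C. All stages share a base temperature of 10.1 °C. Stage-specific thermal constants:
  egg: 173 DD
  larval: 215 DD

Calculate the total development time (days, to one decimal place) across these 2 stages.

27.7 days

Daily accumulation at 24.1 °C = 24.1 − 10.1 = 14.0 DD/day.
Total K = 173 + 215 = 388 DD.
Total duration = 388 / 14.0 = 27.714 ≈ 27.7 days.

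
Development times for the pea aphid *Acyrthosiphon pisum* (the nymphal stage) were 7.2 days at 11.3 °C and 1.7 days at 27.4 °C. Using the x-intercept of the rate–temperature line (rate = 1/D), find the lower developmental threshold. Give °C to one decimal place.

6.3 °C

Linear rate model ⇒ the product D·(T − T_b) is constant across temperatures.
7.2·(11.3 − T_b) = 1.7·(27.4 − T_b)
T_b = (7.2·11.3 − 1.7·27.4) / (7.2 − 1.7) = 34.78 / 5.5 = 6.324 °C ≈ 6.3 °C.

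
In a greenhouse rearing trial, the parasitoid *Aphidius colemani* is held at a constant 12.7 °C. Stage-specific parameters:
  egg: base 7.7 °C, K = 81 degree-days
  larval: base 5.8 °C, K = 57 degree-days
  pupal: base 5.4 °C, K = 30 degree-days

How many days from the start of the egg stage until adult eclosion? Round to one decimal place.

egg: 81 / (12.7 − 7.7) = 81 / 5.0 = 16.200 d.
larval: 57 / (12.7 − 5.8) = 57 / 6.9 = 8.261 d.
pupal: 30 / (12.7 − 5.4) = 30 / 7.3 = 4.110 d.
Sum = 28.570 ≈ 28.6 days.

28.6 days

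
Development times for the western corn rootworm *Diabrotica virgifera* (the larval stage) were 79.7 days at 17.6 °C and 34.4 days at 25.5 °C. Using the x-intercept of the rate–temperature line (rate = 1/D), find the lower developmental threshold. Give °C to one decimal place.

Equal thermal constants: D₁(T₁ − T_b) = D₂(T₂ − T_b).
79.7·(17.6 − T_b) = 34.4·(25.5 − T_b)
T_b = (79.7·17.6 − 34.4·25.5) / (79.7 − 34.4) = 525.52 / 45.3 = 11.601 °C ≈ 11.6 °C.

11.6 °C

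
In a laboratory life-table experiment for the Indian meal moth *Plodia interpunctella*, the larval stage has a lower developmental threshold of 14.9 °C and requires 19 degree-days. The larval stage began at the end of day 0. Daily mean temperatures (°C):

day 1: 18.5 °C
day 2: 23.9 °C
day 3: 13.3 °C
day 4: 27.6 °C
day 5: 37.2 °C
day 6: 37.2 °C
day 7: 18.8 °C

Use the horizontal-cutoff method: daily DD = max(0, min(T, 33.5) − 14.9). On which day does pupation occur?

day 4

Daily DD above 14.9 °C (capped at 18.6): 3.6, 9.0, 0.0, 12.7, 18.6, 18.6, 3.9.
Cumulative: 3.6, 12.6, 12.6, 25.3, 43.9, 62.5, 66.4.
The total first reaches 19 DD on day 4.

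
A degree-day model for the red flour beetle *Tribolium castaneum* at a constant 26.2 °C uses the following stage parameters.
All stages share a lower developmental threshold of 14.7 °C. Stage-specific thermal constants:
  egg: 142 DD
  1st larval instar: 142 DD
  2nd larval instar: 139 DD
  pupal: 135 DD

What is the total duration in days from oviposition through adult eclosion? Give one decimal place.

48.5 days

Daily accumulation at 26.2 °C = 26.2 − 14.7 = 11.5 DD/day.
Total K = 142 + 142 + 139 + 135 = 558 DD.
Total duration = 558 / 11.5 = 48.522 ≈ 48.5 days.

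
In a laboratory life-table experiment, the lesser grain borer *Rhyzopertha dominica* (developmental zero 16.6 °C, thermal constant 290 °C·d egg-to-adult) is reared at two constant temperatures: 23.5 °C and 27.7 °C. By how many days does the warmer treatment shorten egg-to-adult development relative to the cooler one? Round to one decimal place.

15.9 days

At 23.5 °C: 290 / (23.5 − 16.6) = 290 / 6.9 = 42.029 d.
At 27.7 °C: 290 / (27.7 − 16.6) = 290 / 11.1 = 26.126 d.
Difference = |42.029 − 26.126| = 15.903 ≈ 15.9 days.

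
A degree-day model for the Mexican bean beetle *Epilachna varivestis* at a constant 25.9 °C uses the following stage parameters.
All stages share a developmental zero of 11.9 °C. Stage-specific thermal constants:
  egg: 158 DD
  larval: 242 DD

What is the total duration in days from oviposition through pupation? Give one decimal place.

Daily accumulation at 25.9 °C = 25.9 − 11.9 = 14.0 DD/day.
Total K = 158 + 242 = 400 DD.
Total duration = 400 / 14.0 = 28.571 ≈ 28.6 days.

28.6 days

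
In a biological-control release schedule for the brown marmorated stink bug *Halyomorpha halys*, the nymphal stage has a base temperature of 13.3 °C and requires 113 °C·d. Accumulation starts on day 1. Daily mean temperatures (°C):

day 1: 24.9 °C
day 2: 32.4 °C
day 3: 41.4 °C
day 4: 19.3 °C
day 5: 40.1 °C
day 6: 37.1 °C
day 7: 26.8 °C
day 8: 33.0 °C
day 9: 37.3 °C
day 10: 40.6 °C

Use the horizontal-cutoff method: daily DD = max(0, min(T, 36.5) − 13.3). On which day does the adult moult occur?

Daily DD above 13.3 °C (capped at 23.2): 11.6, 19.1, 23.2, 6.0, 23.2, 23.2, 13.5, 19.7, 23.2, 23.2.
Cumulative: 11.6, 30.7, 53.9, 59.9, 83.1, 106.3, 119.8, 139.5, 162.7, 185.9.
The total first reaches 113 DD on day 7.

day 7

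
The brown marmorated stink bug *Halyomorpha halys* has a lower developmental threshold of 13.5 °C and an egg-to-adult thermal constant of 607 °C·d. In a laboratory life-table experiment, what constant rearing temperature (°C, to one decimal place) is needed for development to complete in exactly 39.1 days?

Required daily accumulation = 607 / 39.1 = 15.524 DD/day.
T = T_base + 15.524 = 13.5 + 15.524 = 29.024 ≈ 29.0 °C.

29.0 °C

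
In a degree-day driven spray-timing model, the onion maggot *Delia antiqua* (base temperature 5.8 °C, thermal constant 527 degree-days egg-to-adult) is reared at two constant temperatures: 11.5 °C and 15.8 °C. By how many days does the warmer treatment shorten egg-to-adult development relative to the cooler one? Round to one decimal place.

39.8 days

At 11.5 °C: 527 / (11.5 − 5.8) = 527 / 5.7 = 92.456 d.
At 15.8 °C: 527 / (15.8 − 5.8) = 527 / 10.0 = 52.700 d.
Difference = |92.456 − 52.700| = 39.756 ≈ 39.8 days.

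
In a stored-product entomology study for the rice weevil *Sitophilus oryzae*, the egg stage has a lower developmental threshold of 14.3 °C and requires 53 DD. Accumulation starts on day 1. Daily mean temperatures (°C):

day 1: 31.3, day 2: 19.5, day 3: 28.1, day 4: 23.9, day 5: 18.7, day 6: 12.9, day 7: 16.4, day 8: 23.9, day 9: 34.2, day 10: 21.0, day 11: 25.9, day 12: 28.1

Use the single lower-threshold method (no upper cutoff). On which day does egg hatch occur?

Daily DD above 14.3 °C: 17.0, 5.2, 13.8, 9.6, 4.4, 0.0, 2.1, 9.6, 19.9, 6.7, 11.6, 13.8.
Cumulative: 17.0, 22.2, 36.0, 45.6, 50.0, 50.0, 52.1, 61.7, 81.6, 88.3, 99.9, 113.7.
The total first reaches 53 DD on day 8.

day 8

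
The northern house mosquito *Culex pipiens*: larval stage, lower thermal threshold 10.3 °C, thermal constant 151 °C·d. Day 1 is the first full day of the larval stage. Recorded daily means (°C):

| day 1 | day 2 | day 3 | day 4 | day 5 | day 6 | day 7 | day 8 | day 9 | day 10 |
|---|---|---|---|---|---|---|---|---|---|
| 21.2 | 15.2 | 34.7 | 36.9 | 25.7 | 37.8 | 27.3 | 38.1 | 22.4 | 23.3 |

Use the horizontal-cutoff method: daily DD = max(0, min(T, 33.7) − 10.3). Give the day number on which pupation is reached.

day 9

Daily DD above 10.3 °C (capped at 23.4): 10.9, 4.9, 23.4, 23.4, 15.4, 23.4, 17.0, 23.4, 12.1, 13.0.
Cumulative: 10.9, 15.8, 39.2, 62.6, 78.0, 101.4, 118.4, 141.8, 153.9, 166.9.
The total first reaches 151 DD on day 9.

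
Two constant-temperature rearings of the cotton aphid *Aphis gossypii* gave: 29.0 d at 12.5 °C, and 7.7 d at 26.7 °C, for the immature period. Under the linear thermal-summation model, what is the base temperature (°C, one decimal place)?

7.4 °C

Linear rate model ⇒ the product D·(T − T_b) is constant across temperatures.
29.0·(12.5 − T_b) = 7.7·(26.7 − T_b)
T_b = (29.0·12.5 − 7.7·26.7) / (29.0 − 7.7) = 156.91 / 21.3 = 7.367 °C ≈ 7.4 °C.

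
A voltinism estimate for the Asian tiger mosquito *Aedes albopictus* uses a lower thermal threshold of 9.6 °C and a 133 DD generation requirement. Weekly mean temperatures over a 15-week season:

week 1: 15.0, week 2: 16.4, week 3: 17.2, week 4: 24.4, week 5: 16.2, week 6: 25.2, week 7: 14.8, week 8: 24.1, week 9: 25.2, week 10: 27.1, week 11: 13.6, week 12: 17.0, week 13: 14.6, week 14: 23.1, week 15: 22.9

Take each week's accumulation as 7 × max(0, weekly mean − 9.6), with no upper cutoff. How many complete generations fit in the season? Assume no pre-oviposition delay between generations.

Weekly DD (7 × max(0, T̄ − 9.6)): 37.8, 47.6, 53.2, 103.6, 46.2, 109.2, 36.4, 101.5, 109.2, 122.5, 28.0, 51.8, 35.0, 94.5, 93.1.
Season total = 1069.6 DD.
Complete generations = ⌊1069.6 / 133⌋ = 8.

8 generations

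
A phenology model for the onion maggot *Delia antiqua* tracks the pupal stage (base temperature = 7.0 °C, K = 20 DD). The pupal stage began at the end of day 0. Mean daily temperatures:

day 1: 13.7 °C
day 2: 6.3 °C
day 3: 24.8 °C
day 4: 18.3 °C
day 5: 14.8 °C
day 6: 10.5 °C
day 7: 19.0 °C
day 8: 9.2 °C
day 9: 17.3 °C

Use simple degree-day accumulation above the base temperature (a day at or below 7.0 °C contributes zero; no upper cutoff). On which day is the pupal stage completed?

day 3

Daily DD above 7.0 °C: 6.7, 0.0, 17.8, 11.3, 7.8, 3.5, 12.0, 2.2, 10.3.
Cumulative: 6.7, 6.7, 24.5, 35.8, 43.6, 47.1, 59.1, 61.3, 71.6.
The total first reaches 20 DD on day 3.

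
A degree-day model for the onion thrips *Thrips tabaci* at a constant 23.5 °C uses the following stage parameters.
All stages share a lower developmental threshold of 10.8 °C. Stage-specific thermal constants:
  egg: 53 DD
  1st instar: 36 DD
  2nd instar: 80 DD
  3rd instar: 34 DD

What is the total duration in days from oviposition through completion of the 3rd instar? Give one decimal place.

Daily accumulation at 23.5 °C = 23.5 − 10.8 = 12.7 DD/day.
Total K = 53 + 36 + 80 + 34 = 203 DD.
Total duration = 203 / 12.7 = 15.984 ≈ 16.0 days.

16.0 days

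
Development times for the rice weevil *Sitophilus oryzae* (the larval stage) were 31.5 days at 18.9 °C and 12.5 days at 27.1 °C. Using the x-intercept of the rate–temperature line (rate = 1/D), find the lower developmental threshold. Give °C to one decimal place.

13.5 °C

Equal thermal constants: D₁(T₁ − T_b) = D₂(T₂ − T_b).
31.5·(18.9 − T_b) = 12.5·(27.1 − T_b)
T_b = (31.5·18.9 − 12.5·27.1) / (31.5 − 12.5) = 256.60 / 19.0 = 13.505 °C ≈ 13.5 °C.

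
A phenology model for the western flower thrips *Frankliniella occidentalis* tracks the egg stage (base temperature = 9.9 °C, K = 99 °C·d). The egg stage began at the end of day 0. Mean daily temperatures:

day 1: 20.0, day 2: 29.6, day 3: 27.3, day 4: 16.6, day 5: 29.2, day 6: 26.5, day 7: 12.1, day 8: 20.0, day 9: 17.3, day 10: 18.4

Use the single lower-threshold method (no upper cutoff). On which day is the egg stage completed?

day 8

Daily DD above 9.9 °C: 10.1, 19.7, 17.4, 6.7, 19.3, 16.6, 2.2, 10.1, 7.4, 8.5.
Cumulative: 10.1, 29.8, 47.2, 53.9, 73.2, 89.8, 92.0, 102.1, 109.5, 118.0.
The total first reaches 99 DD on day 8.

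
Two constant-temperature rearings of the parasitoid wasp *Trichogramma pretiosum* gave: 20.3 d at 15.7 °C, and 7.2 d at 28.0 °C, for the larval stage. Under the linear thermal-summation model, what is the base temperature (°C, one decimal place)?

8.9 °C

Linear rate model ⇒ the product D·(T − T_b) is constant across temperatures.
20.3·(15.7 − T_b) = 7.2·(28.0 − T_b)
T_b = (20.3·15.7 − 7.2·28.0) / (20.3 − 7.2) = 117.11 / 13.1 = 8.940 °C ≈ 8.9 °C.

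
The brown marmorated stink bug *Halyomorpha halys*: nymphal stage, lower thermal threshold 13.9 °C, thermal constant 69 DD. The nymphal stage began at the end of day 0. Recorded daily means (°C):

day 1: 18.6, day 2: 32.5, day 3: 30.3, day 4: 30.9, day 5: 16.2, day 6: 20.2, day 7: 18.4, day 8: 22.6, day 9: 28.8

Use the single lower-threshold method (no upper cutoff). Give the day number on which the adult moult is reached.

Daily DD above 13.9 °C: 4.7, 18.6, 16.4, 17.0, 2.3, 6.3, 4.5, 8.7, 14.9.
Cumulative: 4.7, 23.3, 39.7, 56.7, 59.0, 65.3, 69.8, 78.5, 93.4.
The total first reaches 69 DD on day 7.

day 7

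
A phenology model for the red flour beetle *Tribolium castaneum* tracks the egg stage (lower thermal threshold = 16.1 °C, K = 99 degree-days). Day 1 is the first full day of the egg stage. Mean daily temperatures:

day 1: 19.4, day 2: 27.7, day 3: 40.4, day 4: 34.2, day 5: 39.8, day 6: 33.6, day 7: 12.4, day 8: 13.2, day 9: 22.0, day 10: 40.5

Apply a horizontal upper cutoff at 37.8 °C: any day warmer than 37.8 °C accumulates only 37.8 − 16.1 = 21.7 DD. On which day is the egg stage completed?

Daily DD above 16.1 °C (capped at 21.7): 3.3, 11.6, 21.7, 18.1, 21.7, 17.5, 0.0, 0.0, 5.9, 21.7.
Cumulative: 3.3, 14.9, 36.6, 54.7, 76.4, 93.9, 93.9, 93.9, 99.8, 121.5.
The total first reaches 99 DD on day 9.

day 9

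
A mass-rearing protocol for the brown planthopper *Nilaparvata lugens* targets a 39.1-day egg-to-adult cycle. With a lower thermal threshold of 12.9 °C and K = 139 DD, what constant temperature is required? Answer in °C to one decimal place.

Required daily accumulation = 139 / 39.1 = 3.555 DD/day.
T = T_base + 3.555 = 12.9 + 3.555 = 16.455 ≈ 16.5 °C.

16.5 °C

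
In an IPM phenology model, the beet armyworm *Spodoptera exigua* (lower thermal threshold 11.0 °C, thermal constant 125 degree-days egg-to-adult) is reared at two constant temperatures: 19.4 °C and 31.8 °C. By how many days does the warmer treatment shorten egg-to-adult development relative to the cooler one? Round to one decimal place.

8.9 days

At 19.4 °C: 125 / (19.4 − 11.0) = 125 / 8.4 = 14.881 d.
At 31.8 °C: 125 / (31.8 − 11.0) = 125 / 20.8 = 6.010 d.
Difference = |14.881 − 6.010| = 8.871 ≈ 8.9 days.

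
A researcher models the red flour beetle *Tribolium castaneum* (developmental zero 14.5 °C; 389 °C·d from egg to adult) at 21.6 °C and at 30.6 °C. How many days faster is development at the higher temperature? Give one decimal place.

30.6 days

At 21.6 °C: 389 / (21.6 − 14.5) = 389 / 7.1 = 54.789 d.
At 30.6 °C: 389 / (30.6 − 14.5) = 389 / 16.1 = 24.161 d.
Difference = |54.789 − 24.161| = 30.627 ≈ 30.6 days.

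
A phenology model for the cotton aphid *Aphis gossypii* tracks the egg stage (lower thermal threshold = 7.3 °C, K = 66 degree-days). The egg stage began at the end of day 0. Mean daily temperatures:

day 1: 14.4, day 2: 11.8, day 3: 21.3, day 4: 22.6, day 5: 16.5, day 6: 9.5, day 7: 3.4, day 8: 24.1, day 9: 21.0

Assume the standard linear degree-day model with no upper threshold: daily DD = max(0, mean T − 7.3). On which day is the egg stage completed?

day 8

Daily DD above 7.3 °C: 7.1, 4.5, 14.0, 15.3, 9.2, 2.2, 0.0, 16.8, 13.7.
Cumulative: 7.1, 11.6, 25.6, 40.9, 50.1, 52.3, 52.3, 69.1, 82.8.
The total first reaches 66 DD on day 8.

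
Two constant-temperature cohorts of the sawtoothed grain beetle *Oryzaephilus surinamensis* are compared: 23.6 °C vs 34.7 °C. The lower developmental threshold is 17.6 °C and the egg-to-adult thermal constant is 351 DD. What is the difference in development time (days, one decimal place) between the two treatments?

38.0 days

At 23.6 °C: 351 / (23.6 − 17.6) = 351 / 6.0 = 58.500 d.
At 34.7 °C: 351 / (34.7 − 17.6) = 351 / 17.1 = 20.526 d.
Difference = |58.500 − 20.526| = 37.974 ≈ 38.0 days.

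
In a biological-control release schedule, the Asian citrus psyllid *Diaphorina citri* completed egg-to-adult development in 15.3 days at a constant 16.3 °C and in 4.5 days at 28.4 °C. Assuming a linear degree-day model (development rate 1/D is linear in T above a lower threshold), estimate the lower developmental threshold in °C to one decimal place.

Under the model K = D·(T − T_b), so D₁·(T₁ − T_b) = D₂·(T₂ − T_b).
15.3·(16.3 − T_b) = 4.5·(28.4 − T_b)
T_b = (15.3·16.3 − 4.5·28.4) / (15.3 − 4.5) = 121.59 / 10.8 = 11.258 °C ≈ 11.3 °C.

11.3 °C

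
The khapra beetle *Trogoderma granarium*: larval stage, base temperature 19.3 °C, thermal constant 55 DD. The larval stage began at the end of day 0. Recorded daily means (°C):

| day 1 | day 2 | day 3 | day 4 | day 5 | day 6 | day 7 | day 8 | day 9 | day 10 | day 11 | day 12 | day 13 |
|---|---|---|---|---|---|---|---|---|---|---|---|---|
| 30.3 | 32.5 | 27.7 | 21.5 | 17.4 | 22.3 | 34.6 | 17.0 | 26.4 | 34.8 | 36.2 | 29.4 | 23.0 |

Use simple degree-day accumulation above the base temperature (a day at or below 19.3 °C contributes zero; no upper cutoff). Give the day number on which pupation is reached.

Daily DD above 19.3 °C: 11.0, 13.2, 8.4, 2.2, 0.0, 3.0, 15.3, 0.0, 7.1, 15.5, 16.9, 10.1, 3.7.
Cumulative: 11.0, 24.2, 32.6, 34.8, 34.8, 37.8, 53.1, 53.1, 60.2, 75.7, 92.6, 102.7, 106.4.
The total first reaches 55 DD on day 9.

day 9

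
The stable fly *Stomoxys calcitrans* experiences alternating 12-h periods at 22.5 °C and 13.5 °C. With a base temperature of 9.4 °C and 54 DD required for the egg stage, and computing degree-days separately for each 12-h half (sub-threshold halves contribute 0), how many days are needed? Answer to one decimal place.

Day half: max(0, 22.5 − 9.4) × 0.5 = 13.1 × 0.5 = 6.55 DD.
Night half: max(0, 13.5 − 9.4) × 0.5 = 4.1 × 0.5 = 2.05 DD.
Per 24 h: 8.60 DD/day.
Duration = 54 / 8.60 = 6.279 ≈ 6.3 days.

6.3 days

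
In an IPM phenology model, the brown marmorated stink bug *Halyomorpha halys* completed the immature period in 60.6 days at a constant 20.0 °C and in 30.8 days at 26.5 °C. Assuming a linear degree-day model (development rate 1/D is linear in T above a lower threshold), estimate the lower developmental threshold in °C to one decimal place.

Equal thermal constants: D₁(T₁ − T_b) = D₂(T₂ − T_b).
60.6·(20.0 − T_b) = 30.8·(26.5 − T_b)
T_b = (60.6·20.0 − 30.8·26.5) / (60.6 − 30.8) = 395.80 / 29.8 = 13.282 °C ≈ 13.3 °C.

13.3 °C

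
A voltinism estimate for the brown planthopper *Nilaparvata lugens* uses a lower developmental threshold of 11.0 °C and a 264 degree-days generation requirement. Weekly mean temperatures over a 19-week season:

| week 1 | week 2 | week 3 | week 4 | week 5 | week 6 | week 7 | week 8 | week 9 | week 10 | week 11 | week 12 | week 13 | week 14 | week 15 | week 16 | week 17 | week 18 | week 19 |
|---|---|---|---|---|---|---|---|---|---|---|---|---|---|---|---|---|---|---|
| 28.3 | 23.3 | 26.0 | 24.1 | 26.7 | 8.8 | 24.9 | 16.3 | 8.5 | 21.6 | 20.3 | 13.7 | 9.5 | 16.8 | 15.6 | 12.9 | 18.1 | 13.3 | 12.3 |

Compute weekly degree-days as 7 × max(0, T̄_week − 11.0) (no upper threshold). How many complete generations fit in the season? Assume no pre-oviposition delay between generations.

3 generations

Weekly DD (7 × max(0, T̄ − 11.0)): 121.1, 86.1, 105.0, 91.7, 109.9, 0.0, 97.3, 37.1, 0.0, 74.2, 65.1, 18.9, 0.0, 40.6, 32.2, 13.3, 49.7, 16.1, 9.1.
Season total = 967.4 DD.
Complete generations = ⌊967.4 / 264⌋ = 3.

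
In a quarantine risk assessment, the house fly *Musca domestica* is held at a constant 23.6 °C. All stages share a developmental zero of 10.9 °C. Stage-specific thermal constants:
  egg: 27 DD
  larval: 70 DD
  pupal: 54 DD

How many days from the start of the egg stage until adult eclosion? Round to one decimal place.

Daily accumulation at 23.6 °C = 23.6 − 10.9 = 12.7 DD/day.
Total K = 27 + 70 + 54 = 151 DD.
Total duration = 151 / 12.7 = 11.890 ≈ 11.9 days.

11.9 days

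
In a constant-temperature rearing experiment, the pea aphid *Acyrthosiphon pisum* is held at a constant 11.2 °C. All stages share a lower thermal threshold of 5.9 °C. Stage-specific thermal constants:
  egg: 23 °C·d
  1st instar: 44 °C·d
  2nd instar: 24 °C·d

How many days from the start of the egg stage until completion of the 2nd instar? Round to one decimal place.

17.2 days

Daily accumulation at 11.2 °C = 11.2 − 5.9 = 5.3 DD/day.
Total K = 23 + 44 + 24 = 91 DD.
Total duration = 91 / 5.3 = 17.170 ≈ 17.2 days.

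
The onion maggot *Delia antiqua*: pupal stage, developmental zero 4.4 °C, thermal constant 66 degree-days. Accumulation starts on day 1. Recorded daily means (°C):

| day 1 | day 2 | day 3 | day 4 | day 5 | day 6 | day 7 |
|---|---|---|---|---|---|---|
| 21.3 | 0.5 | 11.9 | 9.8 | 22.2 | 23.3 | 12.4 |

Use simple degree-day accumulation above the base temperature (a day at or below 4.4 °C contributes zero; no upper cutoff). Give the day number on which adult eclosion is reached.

Daily DD above 4.4 °C: 16.9, 0.0, 7.5, 5.4, 17.8, 18.9, 8.0.
Cumulative: 16.9, 16.9, 24.4, 29.8, 47.6, 66.5, 74.5.
The total first reaches 66 DD on day 6.

day 6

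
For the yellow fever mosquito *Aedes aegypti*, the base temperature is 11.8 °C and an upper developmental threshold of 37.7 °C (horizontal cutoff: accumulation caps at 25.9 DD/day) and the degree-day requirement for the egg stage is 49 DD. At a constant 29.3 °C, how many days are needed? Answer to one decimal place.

2.8 days

Daily accumulation = 29.3 − 11.8 = 17.5 DD/day.
Duration = 49 / 17.5 = 2.800 ≈ 2.8 days.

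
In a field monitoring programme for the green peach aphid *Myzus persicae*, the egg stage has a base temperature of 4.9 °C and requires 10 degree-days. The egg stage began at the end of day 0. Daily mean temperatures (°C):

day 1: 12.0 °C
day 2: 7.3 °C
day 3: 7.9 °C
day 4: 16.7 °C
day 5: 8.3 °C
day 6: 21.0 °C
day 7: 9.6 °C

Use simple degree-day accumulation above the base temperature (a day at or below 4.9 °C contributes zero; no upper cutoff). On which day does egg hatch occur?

Daily DD above 4.9 °C: 7.1, 2.4, 3.0, 11.8, 3.4, 16.1, 4.7.
Cumulative: 7.1, 9.5, 12.5, 24.3, 27.7, 43.8, 48.5.
The total first reaches 10 DD on day 3.

day 3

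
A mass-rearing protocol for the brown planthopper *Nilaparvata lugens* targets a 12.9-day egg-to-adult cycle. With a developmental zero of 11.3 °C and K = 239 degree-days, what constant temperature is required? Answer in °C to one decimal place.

Required daily accumulation = 239 / 12.9 = 18.527 DD/day.
T = T_base + 18.527 = 11.3 + 18.527 = 29.827 ≈ 29.8 °C.

29.8 °C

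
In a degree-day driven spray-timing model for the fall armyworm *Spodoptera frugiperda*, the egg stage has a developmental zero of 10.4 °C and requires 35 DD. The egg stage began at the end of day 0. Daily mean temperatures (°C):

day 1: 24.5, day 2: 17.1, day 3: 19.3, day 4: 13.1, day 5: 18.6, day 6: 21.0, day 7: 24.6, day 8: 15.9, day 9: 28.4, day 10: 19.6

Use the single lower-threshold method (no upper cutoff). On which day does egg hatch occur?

Daily DD above 10.4 °C: 14.1, 6.7, 8.9, 2.7, 8.2, 10.6, 14.2, 5.5, 18.0, 9.2.
Cumulative: 14.1, 20.8, 29.7, 32.4, 40.6, 51.2, 65.4, 70.9, 88.9, 98.1.
The total first reaches 35 DD on day 5.

day 5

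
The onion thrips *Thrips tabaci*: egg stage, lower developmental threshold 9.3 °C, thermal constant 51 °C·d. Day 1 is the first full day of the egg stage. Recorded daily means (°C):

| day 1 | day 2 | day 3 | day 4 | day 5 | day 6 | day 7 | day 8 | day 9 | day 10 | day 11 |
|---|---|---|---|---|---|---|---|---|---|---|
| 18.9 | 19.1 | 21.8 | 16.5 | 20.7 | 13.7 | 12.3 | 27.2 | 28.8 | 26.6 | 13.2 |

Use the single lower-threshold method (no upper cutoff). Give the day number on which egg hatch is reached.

Daily DD above 9.3 °C: 9.6, 9.8, 12.5, 7.2, 11.4, 4.4, 3.0, 17.9, 19.5, 17.3, 3.9.
Cumulative: 9.6, 19.4, 31.9, 39.1, 50.5, 54.9, 57.9, 75.8, 95.3, 112.6, 116.5.
The total first reaches 51 DD on day 6.

day 6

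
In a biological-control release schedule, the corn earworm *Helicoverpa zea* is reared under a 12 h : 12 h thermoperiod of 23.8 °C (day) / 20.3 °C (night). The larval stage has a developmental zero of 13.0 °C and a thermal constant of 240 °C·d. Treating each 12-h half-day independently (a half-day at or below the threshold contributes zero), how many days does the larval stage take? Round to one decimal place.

26.5 days

Day half: max(0, 23.8 − 13.0) × 0.5 = 10.8 × 0.5 = 5.40 DD.
Night half: max(0, 20.3 − 13.0) × 0.5 = 7.3 × 0.5 = 3.65 DD.
Per 24 h: 9.05 DD/day.
Duration = 240 / 9.05 = 26.519 ≈ 26.5 days.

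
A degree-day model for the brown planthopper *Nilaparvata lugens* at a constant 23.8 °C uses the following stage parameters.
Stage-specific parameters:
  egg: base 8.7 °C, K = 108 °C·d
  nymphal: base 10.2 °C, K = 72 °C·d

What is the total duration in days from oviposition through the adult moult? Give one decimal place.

12.4 days

egg: 108 / (23.8 − 8.7) = 108 / 15.1 = 7.152 d.
nymphal: 72 / (23.8 − 10.2) = 72 / 13.6 = 5.294 d.
Sum = 12.446 ≈ 12.4 days.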